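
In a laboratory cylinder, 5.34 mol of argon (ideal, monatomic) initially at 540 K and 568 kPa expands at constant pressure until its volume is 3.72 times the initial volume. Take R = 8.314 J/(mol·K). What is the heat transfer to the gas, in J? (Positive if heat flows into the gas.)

163000 J

V₁ = nRT₁/P₁ = 5.34×8.314×540/568 = 42.2 L.
Isobaric: P stays 568 kPa; V/T = const ⇒ T₂ = 2010 K, V₂ = 157 L.
W = PΔV = 568×(157−42.2) kPa·L = 65200 J.
ΔU = nCvΔT = 5.34×12.5×(2010−540) = 97800 J.
Q = ΔU + W = nCpΔT = 163000 J.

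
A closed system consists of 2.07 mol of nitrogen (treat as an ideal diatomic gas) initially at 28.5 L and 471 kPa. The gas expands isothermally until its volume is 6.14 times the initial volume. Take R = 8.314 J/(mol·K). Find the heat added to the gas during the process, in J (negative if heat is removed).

24400 J

T₁ = P₁V₁/(nR) = 471×28.5/(2.07×8.314) = 780 K.
Isothermal: T stays 780 K; PV = const ⇒ V₂ = 175 L, P₂ = 76.7 kPa.
ΔU = 0 (ideal gas, T constant).
W = nRT ln(V₂/V₁) = 2.07×8.314×780×ln(6.14) = 24400 J.
Q = ΔU + W = 24400 J.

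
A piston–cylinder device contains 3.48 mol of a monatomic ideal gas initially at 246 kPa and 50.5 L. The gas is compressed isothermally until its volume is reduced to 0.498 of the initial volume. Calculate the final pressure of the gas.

T₁ = P₁V₁/(nR) = 246×50.5/(3.48×8.314) = 429 K.
Isothermal: T stays 429 K; PV = const ⇒ V₂ = 25.1 L, P₂ = 494 kPa.

494 kPa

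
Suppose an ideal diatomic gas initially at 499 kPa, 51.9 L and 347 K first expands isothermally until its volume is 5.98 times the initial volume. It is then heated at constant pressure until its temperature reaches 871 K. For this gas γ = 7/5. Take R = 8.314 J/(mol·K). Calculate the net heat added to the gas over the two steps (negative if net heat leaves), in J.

n = P₁V₁/(RT₁) = 499×51.9/(8.314×347) = 8.98 mol.
Step 1 — Isothermal: T stays 347 K; PV = const ⇒ V₂ = 310 L, P₂ = 83.4 kPa.
ΔU = 0 (ideal gas, T constant).
W = nRT ln(V₂/V₁) = 8.98×8.314×347×ln(5.98) = 46300 J.
Q = ΔU + W = 46300 J.
State after step 1: P = 83.4 kPa, V = 310 L, T = 347 K.
Step 2 — Isobaric: P stays 83.4 kPa; V/T = const ⇒ T₂ = 871 K, V₂ = 779 L.
W = PΔV = 83.4×(779−310) kPa·L = 39100 J.
ΔU = nCvΔT = 8.98×20.8×(871−347) = 97800 J.
Q = ΔU + W = nCpΔT = 137000 J.
Net over both steps: W = 85400 J, Q = 183000 J, ΔU = 97800 J.

183000 J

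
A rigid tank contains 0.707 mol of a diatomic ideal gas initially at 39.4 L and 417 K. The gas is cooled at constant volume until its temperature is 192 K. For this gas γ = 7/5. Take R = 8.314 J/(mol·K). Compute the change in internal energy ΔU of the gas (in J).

P₁ = nRT₁/V₁ = 0.707×8.314×417/39.4 = 62.2 kPa.
Isochoric: V stays 39.4 L; P/T = const ⇒ T₂ = 192 K, P₂ = 28.6 kPa.
For an ideal gas ΔU = nCvΔT with Cv = (5/2)R = 20.8 J/(mol·K).
ΔU = 0.707×20.8×(192−417) = -3310 J.

-3310 J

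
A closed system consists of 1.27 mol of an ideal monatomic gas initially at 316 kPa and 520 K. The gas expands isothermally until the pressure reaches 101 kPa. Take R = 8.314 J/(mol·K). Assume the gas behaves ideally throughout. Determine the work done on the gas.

V₁ = nRT₁/P₁ = 1.27×8.314×520/316 = 17.4 L.
Isothermal: T stays 520 K; PV = const ⇒ V₂ = 54.4 L, P₂ = 101 kPa.
W = nRT ln(V₂/V₁) = 1.27×8.314×520×ln(3.13) = 6260 J.
Work done on the gas = −W_by = -6260 J.

-6260 J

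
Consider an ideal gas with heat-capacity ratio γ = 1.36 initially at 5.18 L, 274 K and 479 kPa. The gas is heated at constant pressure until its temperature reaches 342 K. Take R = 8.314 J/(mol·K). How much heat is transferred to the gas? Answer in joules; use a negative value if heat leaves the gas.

2330 J

n = P₁V₁/(RT₁) = 479×5.18/(8.314×274) = 1.09 mol.
Isobaric: P stays 479 kPa; V/T = const ⇒ T₂ = 342 K, V₂ = 6.47 L.
W = PΔV = 479×(6.47−5.18) kPa·L = 616 J.
ΔU = nCvΔT = 1.09×23.1×(342−274) = 1710 J.
Q = ΔU + W = nCpΔT = 2330 J.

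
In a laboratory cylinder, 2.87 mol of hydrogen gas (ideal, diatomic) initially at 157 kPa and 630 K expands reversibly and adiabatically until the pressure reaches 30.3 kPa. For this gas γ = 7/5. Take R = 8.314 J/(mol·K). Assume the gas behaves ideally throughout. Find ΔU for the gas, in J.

V₁ = nRT₁/P₁ = 2.87×8.314×630/157 = 95.7 L.
Adiabatic: T₂/T₁ = (P₂/P₁)^((γ−1)/γ) ⇒ T₂ = 630×(0.193)^0.286 = 394 K; V₂ = 310 L.
For an ideal gas ΔU = nCvΔT with Cv = (5/2)R = 20.8 J/(mol·K).
ΔU = 2.87×20.8×(394−630) = -14100 J.

-14100 J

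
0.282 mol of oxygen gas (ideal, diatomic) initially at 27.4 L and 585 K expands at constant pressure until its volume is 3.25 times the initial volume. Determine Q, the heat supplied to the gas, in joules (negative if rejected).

P₁ = nRT₁/V₁ = 0.282×8.314×585/27.4 = 50.1 kPa.
Isobaric: P stays 50.1 kPa; V/T = const ⇒ T₂ = 1900 K, V₂ = 89.0 L.
W = PΔV = 50.1×(89.0−27.4) kPa·L = 3090 J.
ΔU = nCvΔT = 0.282×20.8×(1900−585) = 7720 J.
Q = ΔU + W = nCpΔT = 10800 J.

10800 J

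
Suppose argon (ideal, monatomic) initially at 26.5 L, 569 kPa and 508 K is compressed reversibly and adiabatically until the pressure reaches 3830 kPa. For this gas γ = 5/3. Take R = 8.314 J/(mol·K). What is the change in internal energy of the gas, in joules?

25900 J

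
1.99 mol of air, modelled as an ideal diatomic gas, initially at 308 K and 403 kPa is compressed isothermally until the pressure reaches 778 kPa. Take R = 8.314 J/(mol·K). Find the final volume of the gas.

V₁ = nRT₁/P₁ = 1.99×8.314×308/403 = 12.6 L.
Isothermal: T stays 308 K; PV = const ⇒ V₂ = 6.55 L, P₂ = 778 kPa.

6.55 L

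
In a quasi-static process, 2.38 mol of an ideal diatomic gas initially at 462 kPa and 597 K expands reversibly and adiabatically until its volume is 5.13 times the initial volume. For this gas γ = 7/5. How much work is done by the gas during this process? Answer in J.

V₁ = nRT₁/P₁ = 2.38×8.314×597/462 = 25.6 L.
Adiabatic: TV^(γ−1) = const ⇒ T₂ = 597×(0.195)^0.400 = 310 K; PV^γ = const ⇒ P₂ = 46.8 kPa.
ΔU = nCvΔT = 2.38×20.8×(310−597) = -14200 J.
Q = 0 for an adiabatic process, so W = −ΔU = 14200 J.

14200 J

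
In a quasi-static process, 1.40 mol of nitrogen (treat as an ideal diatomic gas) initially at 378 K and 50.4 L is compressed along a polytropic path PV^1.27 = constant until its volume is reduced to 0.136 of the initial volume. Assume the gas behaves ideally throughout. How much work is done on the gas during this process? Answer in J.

11600 J

P₁ = nRT₁/V₁ = 1.40×8.314×378/50.4 = 87.3 kPa.
Polytropic n=1.27: T₂ = T₁(V₁/V₂)^(n−1) = 378×(7.35)^0.27 = 648 K; P₂ = P₁(V₁/V₂)^n = 1100 kPa.
W = (P₁V₁−P₂V₂)/(n−1) = (87.3×50.4−1100×6.85)/0.27 = -11600 J.
Work done on the gas = −W_by = 11600 J.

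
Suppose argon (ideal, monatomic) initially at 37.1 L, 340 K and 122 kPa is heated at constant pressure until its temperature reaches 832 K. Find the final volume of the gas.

90.8 L

Isobaric: P stays 122 kPa; V/T = const ⇒ T₂ = 832 K, V₂ = 90.8 L.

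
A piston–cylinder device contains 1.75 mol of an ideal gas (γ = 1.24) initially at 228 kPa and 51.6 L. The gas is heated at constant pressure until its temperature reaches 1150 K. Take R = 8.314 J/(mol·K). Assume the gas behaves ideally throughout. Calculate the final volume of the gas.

T₁ = P₁V₁/(nR) = 228×51.6/(1.75×8.314) = 809 K.
Isobaric: P stays 228 kPa; V/T = const ⇒ T₂ = 1150 K, V₂ = 73.4 L.

73.4 L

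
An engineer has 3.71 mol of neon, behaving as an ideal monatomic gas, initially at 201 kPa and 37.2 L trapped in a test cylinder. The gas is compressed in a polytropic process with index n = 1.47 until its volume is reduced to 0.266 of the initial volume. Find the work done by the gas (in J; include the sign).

T₁ = P₁V₁/(nR) = 201×37.2/(3.71×8.314) = 242 K.
Polytropic n=1.47: T₂ = T₁(V₁/V₂)^(n−1) = 242×(3.76)^0.47 = 452 K; P₂ = P₁(V₁/V₂)^n = 1410 kPa.
W = (P₁V₁−P₂V₂)/(n−1) = (201×37.2−1410×9.90)/0.47 = -13700 J.

-13700 J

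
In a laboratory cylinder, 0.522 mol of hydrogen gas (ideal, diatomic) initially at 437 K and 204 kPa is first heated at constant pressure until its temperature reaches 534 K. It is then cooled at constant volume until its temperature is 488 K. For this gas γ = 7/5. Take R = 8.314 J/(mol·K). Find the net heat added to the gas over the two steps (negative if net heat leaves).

974 J

V₁ = nRT₁/P₁ = 0.522×8.314×437/204 = 9.30 L.
Step 1 — Isobaric: P stays 204 kPa; V/T = const ⇒ T₂ = 534 K, V₂ = 11.4 L.
W = PΔV = 204×(11.4−9.30) kPa·L = 421 J.
ΔU = nCvΔT = 0.522×20.8×(534−437) = 1050 J.
Q = ΔU + W = nCpΔT = 1470 J.
State after step 1: P = 204 kPa, V = 11.4 L, T = 534 K.
Step 2 — Isochoric: V stays 11.4 L; P/T = const ⇒ T₂ = 488 K, P₂ = 186 kPa.
W = 0 (no volume change).
ΔU = nCvΔT = 0.522×20.8×(488−534) = -499 J.
Q = ΔU = -499 J.
Net over both steps: W = 421 J, Q = 974 J, ΔU = 553 J.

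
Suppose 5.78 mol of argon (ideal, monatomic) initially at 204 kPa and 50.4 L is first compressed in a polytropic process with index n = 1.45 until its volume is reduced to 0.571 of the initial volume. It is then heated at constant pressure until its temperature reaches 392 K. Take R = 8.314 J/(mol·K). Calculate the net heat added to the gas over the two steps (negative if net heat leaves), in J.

11900 J

T₁ = P₁V₁/(nR) = 204×50.4/(5.78×8.314) = 214 K.
Step 1 — Polytropic n=1.45: T₂ = T₁(V₁/V₂)^(n−1) = 214×(1.75)^0.45 = 275 K; P₂ = P₁(V₁/V₂)^n = 460 kPa.
W = (P₁V₁−P₂V₂)/(n−1) = (204×50.4−460×28.8)/0.45 = -6550 J.
ΔU = nCvΔT = 5.78×12.5×(275−214) = 4420 J.
Q = ΔU + W = -2130 J.
State after step 1: P = 460 kPa, V = 28.8 L, T = 275 K.
Step 2 — Isobaric: P stays 460 kPa; V/T = const ⇒ T₂ = 392 K, V₂ = 41.0 L.
W = PΔV = 460×(41.0−28.8) kPa·L = 5610 J.
ΔU = nCvΔT = 5.78×12.5×(392−275) = 8410 J.
Q = ΔU + W = nCpΔT = 14000 J.
Net over both steps: W = -946 J, Q = 11900 J, ΔU = 12800 J.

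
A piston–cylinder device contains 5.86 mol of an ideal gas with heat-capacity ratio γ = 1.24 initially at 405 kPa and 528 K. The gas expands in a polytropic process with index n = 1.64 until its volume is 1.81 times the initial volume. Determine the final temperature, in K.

361 K

V₁ = nRT₁/P₁ = 5.86×8.314×528/405 = 63.5 L.
Polytropic n=1.64: T₂ = T₁(V₁/V₂)^(n−1) = 528×(0.552)^0.64 = 361 K; P₂ = P₁(V₁/V₂)^n = 153 kPa.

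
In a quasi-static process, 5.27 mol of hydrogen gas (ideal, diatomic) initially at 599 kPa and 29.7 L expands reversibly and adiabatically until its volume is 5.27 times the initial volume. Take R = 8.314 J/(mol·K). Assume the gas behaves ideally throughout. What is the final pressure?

58.5 kPa

T₁ = P₁V₁/(nR) = 599×29.7/(5.27×8.314) = 406 K.
Adiabatic: TV^(γ−1) = const ⇒ T₂ = 406×(0.190)^0.400 = 209 K; PV^γ = const ⇒ P₂ = 58.5 kPa.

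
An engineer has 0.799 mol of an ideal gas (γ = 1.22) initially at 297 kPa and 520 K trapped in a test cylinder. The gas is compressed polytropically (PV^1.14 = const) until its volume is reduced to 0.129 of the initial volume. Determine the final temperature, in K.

693 K

V₁ = nRT₁/P₁ = 0.799×8.314×520/297 = 11.6 L.
Polytropic n=1.14: T₂ = T₁(V₁/V₂)^(n−1) = 520×(7.75)^0.14 = 693 K; P₂ = P₁(V₁/V₂)^n = 3070 kPa.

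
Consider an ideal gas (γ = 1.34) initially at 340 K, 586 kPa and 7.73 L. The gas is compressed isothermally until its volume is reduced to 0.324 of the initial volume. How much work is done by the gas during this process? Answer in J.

-5110 J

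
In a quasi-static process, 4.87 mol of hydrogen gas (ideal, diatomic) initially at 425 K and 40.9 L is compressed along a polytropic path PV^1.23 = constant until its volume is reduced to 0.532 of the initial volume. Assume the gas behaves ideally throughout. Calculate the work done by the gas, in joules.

-11700 J

P₁ = nRT₁/V₁ = 4.87×8.314×425/40.9 = 421 kPa.
Polytropic n=1.23: T₂ = T₁(V₁/V₂)^(n−1) = 425×(1.88)^0.23 = 491 K; P₂ = P₁(V₁/V₂)^n = 914 kPa.
W = (P₁V₁−P₂V₂)/(n−1) = (421×40.9−914×21.8)/0.23 = -11700 J.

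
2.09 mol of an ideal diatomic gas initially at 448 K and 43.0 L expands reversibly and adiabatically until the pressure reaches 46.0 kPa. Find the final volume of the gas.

114 L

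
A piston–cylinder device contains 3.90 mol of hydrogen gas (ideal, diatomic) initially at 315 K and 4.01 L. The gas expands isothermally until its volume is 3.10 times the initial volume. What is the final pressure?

822 kPa

P₁ = nRT₁/V₁ = 3.90×8.314×315/4.01 = 2550 kPa.
Isothermal: T stays 315 K; PV = const ⇒ V₂ = 12.4 L, P₂ = 822 kPa.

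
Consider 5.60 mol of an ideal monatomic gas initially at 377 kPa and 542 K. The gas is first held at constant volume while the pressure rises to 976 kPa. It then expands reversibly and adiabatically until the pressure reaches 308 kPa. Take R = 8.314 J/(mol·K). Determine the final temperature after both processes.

885 K

V₁ = nRT₁/P₁ = 5.60×8.314×542/377 = 66.9 L.
Step 1 — Isochoric: V stays 66.9 L; P/T = const ⇒ T₂ = 1400 K, P₂ = 976 kPa.
W = 0 (no volume change).
ΔU = nCvΔT = 5.60×12.5×(1400−542) = 60100 J.
Q = ΔU = 60100 J.
State after step 1: P = 976 kPa, V = 66.9 L, T = 1400 K.
Step 2 — Adiabatic: T₂/T₁ = (P₂/P₁)^((γ−1)/γ) ⇒ T₂ = 1400×(0.316)^0.400 = 885 K; V₂ = 134 L.
ΔU = nCvΔT = 5.60×12.5×(885−1400) = -36200 J.
Q = 0 for an adiabatic process, so W = −ΔU = 36200 J.
Net over both steps: W = 36200 J, Q = 60100 J, ΔU = 23900 J.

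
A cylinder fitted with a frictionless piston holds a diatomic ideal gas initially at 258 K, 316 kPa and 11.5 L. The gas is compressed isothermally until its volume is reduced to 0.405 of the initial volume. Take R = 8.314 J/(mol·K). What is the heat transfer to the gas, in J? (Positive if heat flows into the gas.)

n = P₁V₁/(RT₁) = 316×11.5/(8.314×258) = 1.69 mol.
Isothermal: T stays 258 K; PV = const ⇒ V₂ = 4.66 L, P₂ = 780 kPa.
ΔU = 0 (ideal gas, T constant).
W = nRT ln(V₂/V₁) = 1.69×8.314×258×ln(0.405) = -3280 J.
Q = ΔU + W = -3280 J.

-3280 J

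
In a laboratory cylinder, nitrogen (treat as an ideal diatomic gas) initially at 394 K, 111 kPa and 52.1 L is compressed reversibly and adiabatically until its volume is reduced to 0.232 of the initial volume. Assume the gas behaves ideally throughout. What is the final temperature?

707 K

Adiabatic: TV^(γ−1) = const ⇒ T₂ = 394×(4.31)^0.400 = 707 K; PV^γ = const ⇒ P₂ = 858 kPa.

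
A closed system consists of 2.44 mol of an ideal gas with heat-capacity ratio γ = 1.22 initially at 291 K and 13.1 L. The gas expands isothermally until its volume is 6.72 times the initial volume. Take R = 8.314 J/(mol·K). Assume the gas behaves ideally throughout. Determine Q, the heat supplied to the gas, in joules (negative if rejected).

11200 J

P₁ = nRT₁/V₁ = 2.44×8.314×291/13.1 = 451 kPa.
Isothermal: T stays 291 K; PV = const ⇒ V₂ = 88.0 L, P₂ = 67.1 kPa.
ΔU = 0 (ideal gas, T constant).
W = nRT ln(V₂/V₁) = 2.44×8.314×291×ln(6.72) = 11200 J.
Q = ΔU + W = 11200 J.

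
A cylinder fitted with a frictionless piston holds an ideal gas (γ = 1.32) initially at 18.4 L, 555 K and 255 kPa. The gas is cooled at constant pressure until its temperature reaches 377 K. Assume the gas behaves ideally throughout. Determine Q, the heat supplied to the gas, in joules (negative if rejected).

n = P₁V₁/(RT₁) = 255×18.4/(8.314×555) = 1.02 mol.
Isobaric: P stays 255 kPa; V/T = const ⇒ T₂ = 377 K, V₂ = 12.5 L.
W = PΔV = 255×(12.5−18.4) kPa·L = -1500 J.
ΔU = nCvΔT = 1.02×26.0×(377−555) = -4700 J.
Q = ΔU + W = nCpΔT = -6210 J.

-6210 J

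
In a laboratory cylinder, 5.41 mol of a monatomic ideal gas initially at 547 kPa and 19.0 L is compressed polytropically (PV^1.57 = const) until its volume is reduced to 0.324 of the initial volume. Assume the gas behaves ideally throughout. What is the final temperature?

T₁ = P₁V₁/(nR) = 547×19.0/(5.41×8.314) = 231 K.
Polytropic n=1.57: T₂ = T₁(V₁/V₂)^(n−1) = 231×(3.09)^0.57 = 439 K; P₂ = P₁(V₁/V₂)^n = 3210 kPa.

439 K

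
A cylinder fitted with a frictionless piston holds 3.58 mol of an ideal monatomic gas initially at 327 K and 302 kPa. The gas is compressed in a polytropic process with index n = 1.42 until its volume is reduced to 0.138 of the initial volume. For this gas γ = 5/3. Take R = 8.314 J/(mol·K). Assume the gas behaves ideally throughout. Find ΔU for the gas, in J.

V₁ = nRT₁/P₁ = 3.58×8.314×327/302 = 32.2 L.
Polytropic n=1.42: T₂ = T₁(V₁/V₂)^(n−1) = 327×(7.25)^0.42 = 751 K; P₂ = P₁(V₁/V₂)^n = 5030 kPa.
For an ideal gas ΔU = nCvΔT with Cv = (3/2)R = 12.5 J/(mol·K).
ΔU = 3.58×12.5×(751−327) = 18900 J.

18900 J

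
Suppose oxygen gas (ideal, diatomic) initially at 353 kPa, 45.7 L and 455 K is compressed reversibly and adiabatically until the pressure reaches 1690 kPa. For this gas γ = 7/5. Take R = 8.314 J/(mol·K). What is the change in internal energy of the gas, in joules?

22800 J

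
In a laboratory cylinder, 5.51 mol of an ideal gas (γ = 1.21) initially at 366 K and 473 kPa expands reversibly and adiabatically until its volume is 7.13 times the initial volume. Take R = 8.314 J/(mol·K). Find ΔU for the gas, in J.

-27000 J

V₁ = nRT₁/P₁ = 5.51×8.314×366/473 = 35.4 L.
Adiabatic: TV^(γ−1) = const ⇒ T₂ = 366×(0.140)^0.210 = 242 K; PV^γ = const ⇒ P₂ = 43.9 kPa.
For an ideal gas ΔU = nCvΔT with Cv = R/(γ−1) = 39.6 J/(mol·K).
ΔU = 5.51×39.6×(242−366) = -27000 J.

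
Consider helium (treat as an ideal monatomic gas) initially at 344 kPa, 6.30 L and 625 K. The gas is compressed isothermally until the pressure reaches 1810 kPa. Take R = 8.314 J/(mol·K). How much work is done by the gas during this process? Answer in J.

n = P₁V₁/(RT₁) = 344×6.30/(8.314×625) = 0.417 mol.
Isothermal: T stays 625 K; PV = const ⇒ V₂ = 1.20 L, P₂ = 1810 kPa.
W = nRT ln(V₂/V₁) = 0.417×8.314×625×ln(0.190) = -3600 J.

-3600 J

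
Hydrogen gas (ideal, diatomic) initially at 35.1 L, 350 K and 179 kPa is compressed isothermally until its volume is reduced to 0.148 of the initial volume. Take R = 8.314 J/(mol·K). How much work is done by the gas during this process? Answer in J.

n = P₁V₁/(RT₁) = 179×35.1/(8.314×350) = 2.16 mol.
Isothermal: T stays 350 K; PV = const ⇒ V₂ = 5.19 L, P₂ = 1210 kPa.
W = nRT ln(V₂/V₁) = 2.16×8.314×350×ln(0.148) = -12000 J.

-12000 J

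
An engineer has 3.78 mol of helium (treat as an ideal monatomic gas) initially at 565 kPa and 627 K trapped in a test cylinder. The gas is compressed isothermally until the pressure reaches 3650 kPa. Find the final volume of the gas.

5.40 L

V₁ = nRT₁/P₁ = 3.78×8.314×627/565 = 34.9 L.
Isothermal: T stays 627 K; PV = const ⇒ V₂ = 5.40 L, P₂ = 3650 kPa.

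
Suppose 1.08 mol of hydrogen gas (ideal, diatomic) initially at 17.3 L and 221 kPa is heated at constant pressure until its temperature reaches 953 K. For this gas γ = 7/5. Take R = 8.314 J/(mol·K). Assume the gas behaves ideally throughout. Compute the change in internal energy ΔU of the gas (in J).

11800 J

T₁ = P₁V₁/(nR) = 221×17.3/(1.08×8.314) = 426 K.
Isobaric: P stays 221 kPa; V/T = const ⇒ T₂ = 953 K, V₂ = 38.7 L.
For an ideal gas ΔU = nCvΔT with Cv = (5/2)R = 20.8 J/(mol·K).
ΔU = 1.08×20.8×(953−426) = 11800 J.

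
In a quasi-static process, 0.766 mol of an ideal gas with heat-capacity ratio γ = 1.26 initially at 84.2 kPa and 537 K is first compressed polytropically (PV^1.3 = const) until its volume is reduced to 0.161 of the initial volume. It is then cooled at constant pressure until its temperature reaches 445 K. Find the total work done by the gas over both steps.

V₁ = nRT₁/P₁ = 0.766×8.314×537/84.2 = 40.6 L.
Step 1 — Polytropic n=1.3: T₂ = T₁(V₁/V₂)^(n−1) = 537×(6.21)^0.30 = 929 K; P₂ = P₁(V₁/V₂)^n = 905 kPa.
W = (P₁V₁−P₂V₂)/(n−1) = (84.2×40.6−905×6.54)/0.30 = -8320 J.
ΔU = nCvΔT = 0.766×32.0×(929−537) = 9600 J.
Q = ΔU + W = 1280 J.
State after step 1: P = 905 kPa, V = 6.54 L, T = 929 K.
Step 2 — Isobaric: P stays 905 kPa; V/T = const ⇒ T₂ = 445 K, V₂ = 3.13 L.
W = PΔV = 905×(3.13−6.54) kPa·L = -3080 J.
ΔU = nCvΔT = 0.766×32.0×(445−929) = -11900 J.
Q = ΔU + W = nCpΔT = -14900 J.
Net over both steps: W = -11400 J, Q = -13700 J, ΔU = -2250 J.

-11400 J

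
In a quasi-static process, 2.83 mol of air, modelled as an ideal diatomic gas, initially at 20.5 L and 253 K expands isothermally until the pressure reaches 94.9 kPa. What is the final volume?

62.7 L

P₁ = nRT₁/V₁ = 2.83×8.314×253/20.5 = 290 kPa.
Isothermal: T stays 253 K; PV = const ⇒ V₂ = 62.7 L, P₂ = 94.9 kPa.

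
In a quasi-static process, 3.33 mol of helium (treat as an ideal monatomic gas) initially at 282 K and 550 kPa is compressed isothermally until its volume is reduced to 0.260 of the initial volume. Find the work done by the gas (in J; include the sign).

-10500 J

V₁ = nRT₁/P₁ = 3.33×8.314×282/550 = 14.2 L.
Isothermal: T stays 282 K; PV = const ⇒ V₂ = 3.69 L, P₂ = 2120 kPa.
W = nRT ln(V₂/V₁) = 3.33×8.314×282×ln(0.260) = -10500 J.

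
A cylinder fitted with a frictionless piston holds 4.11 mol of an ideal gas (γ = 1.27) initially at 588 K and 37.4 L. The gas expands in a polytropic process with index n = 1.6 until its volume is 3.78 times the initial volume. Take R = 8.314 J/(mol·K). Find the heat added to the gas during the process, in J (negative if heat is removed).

-22500 J

P₁ = nRT₁/V₁ = 4.11×8.314×588/37.4 = 537 kPa.
Polytropic n=1.6: T₂ = T₁(V₁/V₂)^(n−1) = 588×(0.265)^0.60 = 265 K; P₂ = P₁(V₁/V₂)^n = 64.0 kPa.
W = (P₁V₁−P₂V₂)/(n−1) = (537×37.4−64.0×141)/0.60 = 18400 J.
ΔU = nCvΔT = 4.11×30.8×(265−588) = -40900 J.
Q = ΔU + W = -22500 J.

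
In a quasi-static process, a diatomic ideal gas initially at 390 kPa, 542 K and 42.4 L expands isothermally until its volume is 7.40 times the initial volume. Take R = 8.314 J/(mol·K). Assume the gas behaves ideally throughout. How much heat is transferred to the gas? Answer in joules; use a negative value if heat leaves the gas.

33100 J

n = P₁V₁/(RT₁) = 390×42.4/(8.314×542) = 3.67 mol.
Isothermal: T stays 542 K; PV = const ⇒ V₂ = 314 L, P₂ = 52.7 kPa.
ΔU = 0 (ideal gas, T constant).
W = nRT ln(V₂/V₁) = 3.67×8.314×542×ln(7.40) = 33100 J.
Q = ΔU + W = 33100 J.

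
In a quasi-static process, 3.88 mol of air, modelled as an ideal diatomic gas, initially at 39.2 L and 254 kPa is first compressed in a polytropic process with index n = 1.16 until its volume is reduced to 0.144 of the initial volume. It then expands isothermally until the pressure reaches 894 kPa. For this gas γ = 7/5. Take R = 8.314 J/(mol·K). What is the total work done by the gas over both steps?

T₁ = P₁V₁/(nR) = 254×39.2/(3.88×8.314) = 309 K.
Step 1 — Polytropic n=1.16: T₂ = T₁(V₁/V₂)^(n−1) = 309×(6.94)^0.16 = 421 K; P₂ = P₁(V₁/V₂)^n = 2410 kPa.
W = (P₁V₁−P₂V₂)/(n−1) = (254×39.2−2410×5.64)/0.16 = -22600 J.
ΔU = nCvΔT = 3.88×20.8×(421−309) = 9050 J.
Q = ΔU + W = -13600 J.
State after step 1: P = 2410 kPa, V = 5.64 L, T = 421 K.
Step 2 — Isothermal: T stays 421 K; PV = const ⇒ V₂ = 15.2 L, P₂ = 894 kPa.
ΔU = 0 (ideal gas, T constant).
W = nRT ln(V₂/V₁) = 3.88×8.314×421×ln(2.69) = 13400 J.
Q = ΔU + W = 13400 J.
Net over both steps: W = -9190 J, Q = -137 J, ΔU = 9050 J.

-9190 J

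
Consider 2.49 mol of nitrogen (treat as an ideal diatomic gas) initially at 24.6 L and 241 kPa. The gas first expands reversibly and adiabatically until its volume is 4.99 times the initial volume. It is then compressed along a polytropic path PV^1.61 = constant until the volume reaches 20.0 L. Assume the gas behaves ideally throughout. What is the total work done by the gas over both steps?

T₁ = P₁V₁/(nR) = 241×24.6/(2.49×8.314) = 286 K.
Step 1 — Adiabatic: TV^(γ−1) = const ⇒ T₂ = 286×(0.200)^0.400 = 151 K; PV^γ = const ⇒ P₂ = 25.4 kPa.
ΔU = nCvΔT = 2.49×20.8×(151−286) = -7030 J.
Q = 0 for an adiabatic process, so W = −ΔU = 7030 J.
State after step 1: P = 25.4 kPa, V = 123 L, T = 151 K.
Step 2 — Polytropic n=1.61: T₂ = T₁(V₁/V₂)^(n−1) = 151×(6.14)^0.61 = 455 K; P₂ = P₁(V₁/V₂)^n = 471 kPa.
W = (P₁V₁−P₂V₂)/(n−1) = (25.4×123−471×20.0)/0.61 = -10300 J.
ΔU = nCvΔT = 2.49×20.8×(455−151) = 15800 J.
Q = ΔU + W = 5430 J.
Net over both steps: W = -3320 J, Q = 5430 J, ΔU = 8750 J.

-3320 J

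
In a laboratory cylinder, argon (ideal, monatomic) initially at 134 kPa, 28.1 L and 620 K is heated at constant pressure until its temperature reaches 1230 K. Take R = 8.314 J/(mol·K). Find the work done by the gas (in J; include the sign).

n = P₁V₁/(RT₁) = 134×28.1/(8.314×620) = 0.730 mol.
Isobaric: P stays 134 kPa; V/T = const ⇒ T₂ = 1230 K, V₂ = 55.7 L.
W = PΔV = 134×(55.7−28.1) kPa·L = 3700 J.

3700 J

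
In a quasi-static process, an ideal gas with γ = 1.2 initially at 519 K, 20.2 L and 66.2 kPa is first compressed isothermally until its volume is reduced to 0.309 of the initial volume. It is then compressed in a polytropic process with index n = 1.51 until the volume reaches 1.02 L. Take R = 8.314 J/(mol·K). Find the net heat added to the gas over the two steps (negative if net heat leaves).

4600 J

n = P₁V₁/(RT₁) = 66.2×20.2/(8.314×519) = 0.310 mol.
Step 1 — Isothermal: T stays 519 K; PV = const ⇒ V₂ = 6.24 L, P₂ = 214 kPa.
ΔU = 0 (ideal gas, T constant).
W = nRT ln(V₂/V₁) = 0.310×8.314×519×ln(0.309) = -1570 J.
Q = ΔU + W = -1570 J.
State after step 1: P = 214 kPa, V = 6.24 L, T = 519 K.
Step 2 — Polytropic n=1.51: T₂ = T₁(V₁/V₂)^(n−1) = 519×(6.12)^0.51 = 1310 K; P₂ = P₁(V₁/V₂)^n = 3300 kPa.
W = (P₁V₁−P₂V₂)/(n−1) = (214×6.24−3300×1.02)/0.51 = -3980 J.
ΔU = nCvΔT = 0.310×41.6×(1310−519) = 10200 J.
Q = ΔU + W = 6170 J.
Net over both steps: W = -5550 J, Q = 4600 J, ΔU = 10200 J.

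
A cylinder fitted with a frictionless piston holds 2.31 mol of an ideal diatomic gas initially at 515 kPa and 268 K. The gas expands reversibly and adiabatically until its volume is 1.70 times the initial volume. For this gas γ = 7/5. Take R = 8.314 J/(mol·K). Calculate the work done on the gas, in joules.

V₁ = nRT₁/P₁ = 2.31×8.314×268/515 = 9.99 L.
Adiabatic: TV^(γ−1) = const ⇒ T₂ = 268×(0.588)^0.400 = 217 K; PV^γ = const ⇒ P₂ = 245 kPa.
ΔU = nCvΔT = 2.31×20.8×(217−268) = -2460 J.
Q = 0 for an adiabatic process, so W = −ΔU = 2460 J.
Work done on the gas = −W_by = -2460 J.

-2460 J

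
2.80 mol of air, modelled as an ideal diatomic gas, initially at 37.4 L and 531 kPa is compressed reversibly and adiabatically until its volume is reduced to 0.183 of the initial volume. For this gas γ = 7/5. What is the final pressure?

5720 kPa

T₁ = P₁V₁/(nR) = 531×37.4/(2.80×8.314) = 853 K.
Adiabatic: TV^(γ−1) = const ⇒ T₂ = 853×(5.46)^0.400 = 1680 K; PV^γ = const ⇒ P₂ = 5720 kPa.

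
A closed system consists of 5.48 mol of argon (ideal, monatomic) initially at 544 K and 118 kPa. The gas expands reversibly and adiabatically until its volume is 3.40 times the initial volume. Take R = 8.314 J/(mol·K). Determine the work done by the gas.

20700 J

V₁ = nRT₁/P₁ = 5.48×8.314×544/118 = 210 L.
Adiabatic: TV^(γ−1) = const ⇒ T₂ = 544×(0.294)^0.667 = 241 K; PV^γ = const ⇒ P₂ = 15.3 kPa.
ΔU = nCvΔT = 5.48×12.5×(241−544) = -20700 J.
Q = 0 for an adiabatic process, so W = −ΔU = 20700 J.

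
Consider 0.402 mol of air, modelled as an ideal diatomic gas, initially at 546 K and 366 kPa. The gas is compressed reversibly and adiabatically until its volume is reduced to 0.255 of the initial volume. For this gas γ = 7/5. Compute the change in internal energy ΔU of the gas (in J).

V₁ = nRT₁/P₁ = 0.402×8.314×546/366 = 4.99 L.
Adiabatic: TV^(γ−1) = const ⇒ T₂ = 546×(3.92)^0.400 = 943 K; PV^γ = const ⇒ P₂ = 2480 kPa.
For an ideal gas ΔU = nCvΔT with Cv = (5/2)R = 20.8 J/(mol·K).
ΔU = 0.402×20.8×(943−546) = 3320 J.

3320 J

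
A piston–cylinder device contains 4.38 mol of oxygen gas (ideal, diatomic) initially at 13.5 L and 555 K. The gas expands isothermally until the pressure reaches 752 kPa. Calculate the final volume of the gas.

26.9 L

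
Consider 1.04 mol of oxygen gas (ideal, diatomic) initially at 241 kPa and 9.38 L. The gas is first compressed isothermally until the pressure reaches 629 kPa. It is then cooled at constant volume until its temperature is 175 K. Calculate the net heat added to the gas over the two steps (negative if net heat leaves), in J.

T₁ = P₁V₁/(nR) = 241×9.38/(1.04×8.314) = 261 K.
Step 1 — Isothermal: T stays 261 K; PV = const ⇒ V₂ = 3.59 L, P₂ = 629 kPa.
ΔU = 0 (ideal gas, T constant).
W = nRT ln(V₂/V₁) = 1.04×8.314×261×ln(0.383) = -2170 J.
Q = ΔU + W = -2170 J.
State after step 1: P = 629 kPa, V = 3.59 L, T = 261 K.
Step 2 — Isochoric: V stays 3.59 L; P/T = const ⇒ T₂ = 175 K, P₂ = 421 kPa.
W = 0 (no volume change).
ΔU = nCvΔT = 1.04×20.8×(175−261) = -1870 J.
Q = ΔU = -1870 J.
Net over both steps: W = -2170 J, Q = -4040 J, ΔU = -1870 J.

-4040 J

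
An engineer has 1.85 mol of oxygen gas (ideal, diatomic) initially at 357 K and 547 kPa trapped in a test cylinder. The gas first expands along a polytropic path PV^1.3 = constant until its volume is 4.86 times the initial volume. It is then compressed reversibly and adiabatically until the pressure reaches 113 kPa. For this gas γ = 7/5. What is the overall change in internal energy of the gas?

V₁ = nRT₁/P₁ = 1.85×8.314×357/547 = 10.0 L.
Step 1 — Polytropic n=1.3: T₂ = T₁(V₁/V₂)^(n−1) = 357×(0.206)^0.30 = 222 K; P₂ = P₁(V₁/V₂)^n = 70.0 kPa.
W = (P₁V₁−P₂V₂)/(n−1) = (547×10.0−70.0×48.8)/0.30 = 6910 J.
ΔU = nCvΔT = 1.85×20.8×(222−357) = -5180 J.
Q = ΔU + W = 1730 J.
State after step 1: P = 70.0 kPa, V = 48.8 L, T = 222 K.
Step 2 — Adiabatic: T₂/T₁ = (P₂/P₁)^((γ−1)/γ) ⇒ T₂ = 222×(1.61)^0.286 = 255 K; V₂ = 34.7 L.
ΔU = nCvΔT = 1.85×20.8×(255−222) = 1250 J.
Q = 0 for an adiabatic process, so W = −ΔU = -1250 J.
Net over both steps: W = 5660 J, Q = 1730 J, ΔU = -3930 J.

-3930 J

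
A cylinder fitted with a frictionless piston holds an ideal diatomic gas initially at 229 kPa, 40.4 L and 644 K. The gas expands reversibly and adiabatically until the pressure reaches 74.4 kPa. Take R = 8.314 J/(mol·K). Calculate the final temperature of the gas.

467 K

Adiabatic: T₂/T₁ = (P₂/P₁)^((γ−1)/γ) ⇒ T₂ = 644×(0.325)^0.286 = 467 K; V₂ = 90.2 L.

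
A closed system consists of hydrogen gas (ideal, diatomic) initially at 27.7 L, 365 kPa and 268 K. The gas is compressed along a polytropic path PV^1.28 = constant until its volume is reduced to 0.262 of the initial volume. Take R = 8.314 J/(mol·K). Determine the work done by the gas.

-16400 J

n = P₁V₁/(RT₁) = 365×27.7/(8.314×268) = 4.54 mol.
Polytropic n=1.28: T₂ = T₁(V₁/V₂)^(n−1) = 268×(3.82)^0.28 = 390 K; P₂ = P₁(V₁/V₂)^n = 2030 kPa.
W = (P₁V₁−P₂V₂)/(n−1) = (365×27.7−2030×7.26)/0.28 = -16400 J.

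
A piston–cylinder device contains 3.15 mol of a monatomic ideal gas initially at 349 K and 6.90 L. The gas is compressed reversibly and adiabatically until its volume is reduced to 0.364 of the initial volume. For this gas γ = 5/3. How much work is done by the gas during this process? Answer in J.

P₁ = nRT₁/V₁ = 3.15×8.314×349/6.90 = 1320 kPa.
Adiabatic: TV^(γ−1) = const ⇒ T₂ = 349×(2.75)^0.667 = 685 K; PV^γ = const ⇒ P₂ = 7140 kPa.
ΔU = nCvΔT = 3.15×12.5×(685−349) = 13200 J.
Q = 0 for an adiabatic process, so W = −ΔU = -13200 J.

-13200 J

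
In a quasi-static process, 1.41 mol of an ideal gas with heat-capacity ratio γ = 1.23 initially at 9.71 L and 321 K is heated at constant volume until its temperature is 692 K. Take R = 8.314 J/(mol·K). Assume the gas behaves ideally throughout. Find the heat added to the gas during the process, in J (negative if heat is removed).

P₁ = nRT₁/V₁ = 1.41×8.314×321/9.71 = 388 kPa.
Isochoric: V stays 9.71 L; P/T = const ⇒ T₂ = 692 K, P₂ = 835 kPa.
W = 0 (no volume change).
ΔU = nCvΔT = 1.41×36.1×(692−321) = 18900 J.
Q = ΔU = 18900 J.

18900 J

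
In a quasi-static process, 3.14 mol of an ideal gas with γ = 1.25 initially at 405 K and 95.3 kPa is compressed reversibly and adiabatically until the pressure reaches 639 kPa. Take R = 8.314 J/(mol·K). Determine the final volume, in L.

V₁ = nRT₁/P₁ = 3.14×8.314×405/95.3 = 111 L.
Adiabatic: T₂/T₁ = (P₂/P₁)^((γ−1)/γ) ⇒ T₂ = 405×(6.71)^0.200 = 593 K; V₂ = 24.2 L.

24.2 L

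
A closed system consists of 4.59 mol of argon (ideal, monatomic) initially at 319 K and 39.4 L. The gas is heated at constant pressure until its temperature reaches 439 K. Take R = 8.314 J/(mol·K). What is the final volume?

P₁ = nRT₁/V₁ = 4.59×8.314×319/39.4 = 309 kPa.
Isobaric: P stays 309 kPa; V/T = const ⇒ T₂ = 439 K, V₂ = 54.2 L.

54.2 L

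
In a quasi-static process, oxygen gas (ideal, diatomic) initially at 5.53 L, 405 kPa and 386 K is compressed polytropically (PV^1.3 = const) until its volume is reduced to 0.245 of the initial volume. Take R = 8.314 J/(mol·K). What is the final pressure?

2520 kPa

Polytropic n=1.3: T₂ = T₁(V₁/V₂)^(n−1) = 386×(4.08)^0.30 = 589 K; P₂ = P₁(V₁/V₂)^n = 2520 kPa.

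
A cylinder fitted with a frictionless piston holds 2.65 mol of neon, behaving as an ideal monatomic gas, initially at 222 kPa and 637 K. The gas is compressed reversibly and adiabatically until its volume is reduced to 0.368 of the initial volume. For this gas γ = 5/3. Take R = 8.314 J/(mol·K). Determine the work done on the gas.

19900 J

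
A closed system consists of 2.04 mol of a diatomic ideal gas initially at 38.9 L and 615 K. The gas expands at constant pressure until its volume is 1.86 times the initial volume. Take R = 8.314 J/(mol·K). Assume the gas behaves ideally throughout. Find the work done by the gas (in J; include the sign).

P₁ = nRT₁/V₁ = 2.04×8.314×615/38.9 = 268 kPa.
Isobaric: P stays 268 kPa; V/T = const ⇒ T₂ = 1140 K, V₂ = 72.4 L.
W = PΔV = 268×(72.4−38.9) kPa·L = 8970 J.

8970 J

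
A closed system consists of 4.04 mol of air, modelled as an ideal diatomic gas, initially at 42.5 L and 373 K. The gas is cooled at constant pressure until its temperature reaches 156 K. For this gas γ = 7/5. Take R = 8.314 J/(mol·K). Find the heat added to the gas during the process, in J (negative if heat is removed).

P₁ = nRT₁/V₁ = 4.04×8.314×373/42.5 = 295 kPa.
Isobaric: P stays 295 kPa; V/T = const ⇒ T₂ = 156 K, V₂ = 17.8 L.
W = PΔV = 295×(17.8−42.5) kPa·L = -7290 J.
ΔU = nCvΔT = 4.04×20.8×(156−373) = -18200 J.
Q = ΔU + W = nCpΔT = -25500 J.

-25500 J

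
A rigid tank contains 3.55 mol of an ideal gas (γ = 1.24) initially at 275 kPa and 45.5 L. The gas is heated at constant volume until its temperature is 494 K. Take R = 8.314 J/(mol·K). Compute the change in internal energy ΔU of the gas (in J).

T₁ = P₁V₁/(nR) = 275×45.5/(3.55×8.314) = 424 K.
Isochoric: V stays 45.5 L; P/T = const ⇒ T₂ = 494 K, P₂ = 320 kPa.
For an ideal gas ΔU = nCvΔT with Cv = R/(γ−1) = 34.6 J/(mol·K).
ΔU = 3.55×34.6×(494−424) = 8620 J.

8620 J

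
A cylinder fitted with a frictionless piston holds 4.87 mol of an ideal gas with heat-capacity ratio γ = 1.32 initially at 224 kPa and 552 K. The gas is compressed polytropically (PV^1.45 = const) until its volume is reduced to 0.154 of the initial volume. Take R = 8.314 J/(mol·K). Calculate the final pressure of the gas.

3380 kPa

V₁ = nRT₁/P₁ = 4.87×8.314×552/224 = 99.8 L.
Polytropic n=1.45: T₂ = T₁(V₁/V₂)^(n−1) = 552×(6.49)^0.45 = 1280 K; P₂ = P₁(V₁/V₂)^n = 3380 kPa.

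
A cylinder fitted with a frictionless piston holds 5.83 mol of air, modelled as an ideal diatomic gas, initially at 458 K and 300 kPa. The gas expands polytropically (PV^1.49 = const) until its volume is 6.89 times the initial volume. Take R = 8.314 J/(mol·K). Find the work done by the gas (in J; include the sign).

27700 J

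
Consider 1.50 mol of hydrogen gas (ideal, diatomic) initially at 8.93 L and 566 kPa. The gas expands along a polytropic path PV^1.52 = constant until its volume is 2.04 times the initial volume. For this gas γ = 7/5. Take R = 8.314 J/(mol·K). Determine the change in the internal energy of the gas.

-3910 J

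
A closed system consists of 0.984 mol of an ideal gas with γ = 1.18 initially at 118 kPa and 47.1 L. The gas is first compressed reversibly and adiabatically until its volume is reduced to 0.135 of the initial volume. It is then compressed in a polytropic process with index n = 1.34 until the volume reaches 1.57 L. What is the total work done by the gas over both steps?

T₁ = P₁V₁/(nR) = 118×47.1/(0.984×8.314) = 679 K.
Step 1 — Adiabatic: TV^(γ−1) = const ⇒ T₂ = 679×(7.41)^0.180 = 974 K; PV^γ = const ⇒ P₂ = 1250 kPa.
ΔU = nCvΔT = 0.984×46.2×(974−679) = 13400 J.
Q = 0 for an adiabatic process, so W = −ΔU = -13400 J.
State after step 1: P = 1250 kPa, V = 6.36 L, T = 974 K.
Step 2 — Polytropic n=1.34: T₂ = T₁(V₁/V₂)^(n−1) = 974×(4.05)^0.34 = 1570 K; P₂ = P₁(V₁/V₂)^n = 8170 kPa.
W = (P₁V₁−P₂V₂)/(n−1) = (1250×6.36−8170×1.57)/0.34 = -14300 J.
ΔU = nCvΔT = 0.984×46.2×(1570−974) = 27000 J.
Q = ΔU + W = 12700 J.
Net over both steps: W = -27700 J, Q = 12700 J, ΔU = 40400 J.

-27700 J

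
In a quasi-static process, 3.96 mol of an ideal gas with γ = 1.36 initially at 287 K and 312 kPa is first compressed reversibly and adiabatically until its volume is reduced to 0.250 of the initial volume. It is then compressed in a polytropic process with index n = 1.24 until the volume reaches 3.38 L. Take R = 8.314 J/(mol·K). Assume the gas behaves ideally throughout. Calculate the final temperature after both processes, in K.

574 K

V₁ = nRT₁/P₁ = 3.96×8.314×287/312 = 30.3 L.
Step 1 — Adiabatic: TV^(γ−1) = const ⇒ T₂ = 287×(4.00)^0.360 = 473 K; PV^γ = const ⇒ P₂ = 2060 kPa.
ΔU = nCvΔT = 3.96×23.1×(473−287) = 17000 J.
Q = 0 for an adiabatic process, so W = −ΔU = -17000 J.
State after step 1: P = 2060 kPa, V = 7.57 L, T = 473 K.
Step 2 — Polytropic n=1.24: T₂ = T₁(V₁/V₂)^(n−1) = 473×(2.24)^0.24 = 574 K; P₂ = P₁(V₁/V₂)^n = 5590 kPa.
W = (P₁V₁−P₂V₂)/(n−1) = (2060×7.57−5590×3.38)/0.24 = -13800 J.
ΔU = nCvΔT = 3.96×23.1×(574−473) = 9230 J.
Q = ΔU + W = -4620 J.
Net over both steps: W = -30800 J, Q = -4620 J, ΔU = 26200 J.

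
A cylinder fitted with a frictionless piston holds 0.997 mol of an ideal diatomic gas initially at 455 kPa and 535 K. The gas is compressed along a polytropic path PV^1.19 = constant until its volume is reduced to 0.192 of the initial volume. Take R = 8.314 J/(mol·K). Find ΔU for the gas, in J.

V₁ = nRT₁/P₁ = 0.997×8.314×535/455 = 9.75 L.
Polytropic n=1.19: T₂ = T₁(V₁/V₂)^(n−1) = 535×(5.21)^0.19 = 732 K; P₂ = P₁(V₁/V₂)^n = 3240 kPa.
For an ideal gas ΔU = nCvΔT with Cv = (5/2)R = 20.8 J/(mol·K).
ΔU = 0.997×20.8×(732−535) = 4080 J.

4080 J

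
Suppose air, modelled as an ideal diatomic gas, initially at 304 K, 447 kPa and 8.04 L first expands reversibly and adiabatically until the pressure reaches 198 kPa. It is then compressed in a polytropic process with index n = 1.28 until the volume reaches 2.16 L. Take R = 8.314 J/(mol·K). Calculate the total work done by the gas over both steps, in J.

n = P₁V₁/(RT₁) = 447×8.04/(8.314×304) = 1.42 mol.
Step 1 — Adiabatic: T₂/T₁ = (P₂/P₁)^((γ−1)/γ) ⇒ T₂ = 304×(0.443)^0.286 = 241 K; V₂ = 14.4 L.
ΔU = nCvΔT = 1.42×20.8×(241−304) = -1860 J.
Q = 0 for an adiabatic process, so W = −ΔU = 1860 J.
State after step 1: P = 198 kPa, V = 14.4 L, T = 241 K.
Step 2 — Polytropic n=1.28: T₂ = T₁(V₁/V₂)^(n−1) = 241×(6.66)^0.28 = 410 K; P₂ = P₁(V₁/V₂)^n = 2240 kPa.
W = (P₁V₁−P₂V₂)/(n−1) = (198×14.4−2240×2.16)/0.28 = -7120 J.
ΔU = nCvΔT = 1.42×20.8×(410−241) = 4990 J.
Q = ΔU + W = -2140 J.
Net over both steps: W = -5260 J, Q = -2140 J, ΔU = 3120 J.

-5260 J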